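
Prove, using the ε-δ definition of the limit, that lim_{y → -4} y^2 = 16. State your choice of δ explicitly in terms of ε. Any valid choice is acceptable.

Let ε > 0. We seek δ > 0 with 0 < |y + 4| < δ ⇒ |y^2 − 16| < ε.
Factor: y^2 − 16 = (y + 4)(y - 4), so |y^2 − 16| = |y + 4|·|y - 4|.
Impose δ ≤ 1 so that |y| < 5; then |y - 4| ≤ 9.
Hence |y^2 − 16| ≤ 9|y + 4|, which is < ε once |y + 4| < ε/9.
Take δ = min(1, ε/9). If 0 < |y + 4| < δ then both bounds hold and |y^2 − 16| ≤ 9|y + 4| < 9·(ε/9) = ε.

δ = min(1, ε/9)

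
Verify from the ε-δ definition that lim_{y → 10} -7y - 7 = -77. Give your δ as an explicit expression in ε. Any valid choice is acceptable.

δ = ε/7

Let ε > 0. We need δ > 0 so that 0 < |y − 10| < δ implies |(-7y - 7) + 77| < ε.
Since (-7y - 7) + 77 = -7(y − 10), we have |(-7y - 7) + 77| = 7|y − 10|.
Thus it suffices that |y − 10| < ε/7.
Take δ = ε/7. If 0 < |y − 10| < δ then |(-7y - 7) + 77| = 7|y − 10| < 7·(ε/7) = ε.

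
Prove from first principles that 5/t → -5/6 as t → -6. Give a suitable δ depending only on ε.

Suppose ε > 0. We seek δ > 0 such that 0 < |t + 6| < δ implies |5/t + 5/6| < ε.
|5/t + 5/6| = 5·|-6 − t|/(6·|t|) = 5|t + 6|/(6|t|).
Require δ ≤ 3 so that |t| > 6 − 3 = 3, hence 6|t| > 18.
Then |5/t + 5/6| < 5|t + 6|/18, which is < ε when |t + 6| < (18/5)ε.
Take δ = min(3, (18/5)ε). Then 0 < |t + 6| < δ gives both |t + 6| < 3 and |t + 6| < (18/5)ε, so |5/t + 5/6| < ε.

δ = min(3, (18/5)ε)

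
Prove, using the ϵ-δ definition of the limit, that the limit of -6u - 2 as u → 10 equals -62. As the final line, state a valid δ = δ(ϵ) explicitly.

Let ϵ > 0 be given. We need δ > 0 so that 0 < |u − 10| < δ implies |(-6u - 2) + 62| < ϵ.
|(-6u - 2) + 62| = |-6u + 60| = 6|u − 10|.
So 6|u − 10| < ϵ exactly when |u − 10| < ϵ/6.
Choosing δ = ϵ/6 gives |(-6u - 2) + 62| = 6|u − 10| < ϵ whenever |u − 10| < δ.

δ = ϵ/6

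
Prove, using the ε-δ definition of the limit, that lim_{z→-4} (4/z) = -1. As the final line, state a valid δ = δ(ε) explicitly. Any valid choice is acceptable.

δ = min(2, 2ε)

Let ε > 0 be given. We seek δ > 0 such that 0 < |z + 4| < δ implies |4/z + 1| < ε.
|4/z + 1| = 4·|-4 − z|/(4·|z|) = 4|z + 4|/(4|z|).
Restrict δ ≤ 2. Then |z + 4| < 2 gives |z| > 2, so 4|z| > 8.
Then |4/z + 1| < 4|z + 4|/8, which is < ε when |z + 4| < 2ε.
Take δ = min(2, 2ε). Then 0 < |z + 4| < δ gives both |z + 4| < 2 and |z + 4| < 2ε, so |4/z + 1| < ε.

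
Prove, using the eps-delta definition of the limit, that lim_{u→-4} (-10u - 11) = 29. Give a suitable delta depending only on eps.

delta = eps/10

Let eps > 0. We need delta > 0 so that 0 < |u + 4| < delta implies |(-10u - 11) − 29| < eps.
|(-10u - 11) − 29| = |-10u - 40| = 10|u + 4|.
Thus it suffices that |u + 4| < eps/10.
Choosing delta = eps/10 gives |(-10u - 11) − 29| = 10|u + 4| < eps whenever |u + 4| < delta.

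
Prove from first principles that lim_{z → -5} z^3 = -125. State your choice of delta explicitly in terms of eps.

delta = min(1, eps/91)

Suppose eps > 0. We seek delta > 0 with 0 < |z + 5| < delta ⇒ |z^3 + 125| < eps.
Factor: z^3 + 125 = (z + 5)(z^2 - 5z + 25), so |z^3 + 125| = |z + 5|·|z^2 - 5z + 25|.
Impose delta ≤ 1 so that |z| < 6; then |z^2 - 5z + 25| ≤ 91.
Hence |z^3 + 125| ≤ 91|z + 5|, which is < eps once |z + 5| < eps/91.
Take delta = min(1, eps/91). If 0 < |z + 5| < delta then both bounds hold and |z^3 + 125| ≤ 91|z + 5| < 91·(eps/91) = eps.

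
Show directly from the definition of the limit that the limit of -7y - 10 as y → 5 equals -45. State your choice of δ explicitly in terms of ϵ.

Fix ϵ > 0. We need δ > 0 so that 0 < |y − 5| < δ implies |(-7y - 10) + 45| < ϵ.
Since (-7y - 10) + 45 = -7(y − 5), we have |(-7y - 10) + 45| = 7|y − 5|.
So 7|y − 5| < ϵ exactly when |y − 5| < ϵ/7.
Choosing δ = ϵ/7 gives |(-7y - 10) + 45| = 7|y − 5| < ϵ whenever |y − 5| < δ.

δ = ϵ/7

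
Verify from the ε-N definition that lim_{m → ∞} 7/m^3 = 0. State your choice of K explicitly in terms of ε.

Let ε > 0 be given. For m ≥ 1, |7/m^3 − 0| = 7/m^3.
7/m^3 < ε ⇔ m^3 > 7/ε ⇔ m > (7/ε)^{1/3}.
Take K = (7/ε)^{1/3}. Then m > K implies 7/m^3 < ε.

K = (7/ε)^{1/3}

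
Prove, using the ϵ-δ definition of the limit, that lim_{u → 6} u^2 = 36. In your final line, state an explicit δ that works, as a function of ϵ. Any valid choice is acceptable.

δ = min(1, ϵ/13)

Let ϵ > 0. We seek δ > 0 with 0 < |u − 6| < δ ⇒ |u^2 − 36| < ϵ.
Factor: u^2 − 36 = (u − 6)(u + 6), so |u^2 − 36| = |u − 6|·|u + 6|.
Impose δ ≤ 1 so that |u| < 7; then |u + 6| ≤ 13.
Hence |u^2 − 36| ≤ 13|u − 6|, which is < ϵ once |u − 6| < ϵ/13.
Take δ = min(1, ϵ/13). If 0 < |u − 6| < δ then both bounds hold and |u^2 − 36| ≤ 13|u − 6| < 13·(ϵ/13) = ϵ.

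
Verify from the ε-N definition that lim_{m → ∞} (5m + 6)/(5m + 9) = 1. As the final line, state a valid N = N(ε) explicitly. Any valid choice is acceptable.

N = (3/5)/ε

Let ε > 0 be given. For m ≥ 1, |(5m + 6)/(5m + 9) − 1| = |-15|/(5(5m + 9)) = 15/(5(5m + 9)).
Since 5m + 9 ≥ 5m for m ≥ 1, this is ≤ 15/(5·5m) = (3/5)/m.
So |(5m + 6)/(5m + 9) − 1| < ε whenever m > (3/5)/ε.
Take N = (3/5)/ε. If m > N then |(5m + 6)/(5m + 9) − 1| ≤ (3/5)/m < ε.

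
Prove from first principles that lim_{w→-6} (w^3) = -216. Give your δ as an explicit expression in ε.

δ = min(1, ε/127)

Let ε > 0 be given. We seek δ > 0 with 0 < |w + 6| < δ ⇒ |w^3 + 216| < ε.
Factor: w^3 + 216 = (w + 6)(w^2 - 6w + 36), so |w^3 + 216| = |w + 6|·|w^2 - 6w + 36|.
Impose δ ≤ 1 so that |w| < 7; then |w^2 - 6w + 36| ≤ 127.
Hence |w^3 + 216| ≤ 127|w + 6|, which is < ε once |w + 6| < ε/127.
Take δ = min(1, ε/127). If 0 < |w + 6| < δ then both bounds hold and |w^3 + 216| ≤ 127|w + 6| < 127·(ε/127) = ε.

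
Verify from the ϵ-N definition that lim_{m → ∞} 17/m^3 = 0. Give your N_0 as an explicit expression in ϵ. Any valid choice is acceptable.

N_0 = (17/ϵ)^{1/3}

Let ϵ > 0. For m ≥ 1, |17/m^3 − 0| = 17/m^3.
17/m^3 < ϵ ⇔ m^3 > 17/ϵ ⇔ m > (17/ϵ)^{1/3}.
Take N_0 = (17/ϵ)^{1/3}. Then m > N_0 implies 17/m^3 < ϵ.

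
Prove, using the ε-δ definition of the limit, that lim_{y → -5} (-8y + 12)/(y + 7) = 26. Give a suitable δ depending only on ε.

δ = min(1, (1/34)ε)

Suppose ε > 0. We want δ > 0 with 0 < |y + 5| < δ ⇒ |(-8y + 12)/(y + 7) − 26| < ε.
Combining over a common denominator, (-8y + 12)/(y + 7) − 26 = [(-8y + 12)·2 − 52·(y + 7)] / [2·(y + 7)] = -68(y + 5) / (2(y + 7)).
So |(-8y + 12)/(y + 7) − 26| = 68|y + 5| / (2·|y + 7|).
Restrict δ ≤ 1. Then |y + 5| < 1 gives |y + 7| = |(y + 5) + 2| ≥ 2 − 1 = 1.
Hence |(-8y + 12)/(y + 7) − 26| < 68|y + 5|/(2·1) = 34|y + 5|, which is < ε once |y + 5| < (1/34)ε.
Take δ = min(1, (1/34)ε). Then 0 < |y + 5| < δ forces both bounds, so |(-8y + 12)/(y + 7) − 26| < ε.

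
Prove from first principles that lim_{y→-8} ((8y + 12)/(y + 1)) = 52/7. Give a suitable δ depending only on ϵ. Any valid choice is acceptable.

Fix ϵ > 0. We want δ > 0 with 0 < |y + 8| < δ ⇒ |(8y + 12)/(y + 1) − (52/7)| < ϵ.
Combining over a common denominator, (8y + 12)/(y + 1) − (52/7) = [(8y + 12)·(-7) − (-52)·(y + 1)] / [(-7)·(y + 1)] = -4(y + 8) / ((-7)(y + 1)).
So |(8y + 12)/(y + 1) − (52/7)| = 4|y + 8| / (7·|y + 1|).
Restrict δ ≤ 7/2. Then |y + 8| < 7/2 gives |y + 1| = |(y + 8) + (-7)| ≥ 7 − 7/2 = 7/2.
Hence |(8y + 12)/(y + 1) − (52/7)| < 4|y + 8|/(7·(7/2)) = (8/49)|y + 8|, which is < ϵ once |y + 8| < (49/8)ϵ.
Take δ = min(7/2, (49/8)ϵ). Then 0 < |y + 8| < δ forces both bounds, so |(8y + 12)/(y + 1) − (52/7)| < ϵ.

δ = min(7/2, (49/8)ϵ)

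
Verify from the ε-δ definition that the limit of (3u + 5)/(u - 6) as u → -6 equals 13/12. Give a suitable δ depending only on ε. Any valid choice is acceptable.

Fix ε > 0. We want δ > 0 with 0 < |u + 6| < δ ⇒ |(3u + 5)/(u - 6) − (13/12)| < ε.
Combining over a common denominator, (3u + 5)/(u - 6) − (13/12) = [(3u + 5)·(-12) − (-13)·(u - 6)] / [(-12)·(u - 6)] = -23(u + 6) / ((-12)(u - 6)).
So |(3u + 5)/(u - 6) − (13/12)| = 23|u + 6| / (12·|u − 6|).
Require δ ≤ 6, so |u − 6| ≥ |-12| − |u + 6| > 12 − 6 = 6.
Hence |(3u + 5)/(u - 6) − (13/12)| < 23|u + 6|/(12·6) = (23/72)|u + 6|, which is < ε once |u + 6| < (72/23)ε.
Take δ = min(6, (72/23)ε). Then 0 < |u + 6| < δ forces both bounds, so |(3u + 5)/(u - 6) − (13/12)| < ε.

δ = min(6, (72/23)ε)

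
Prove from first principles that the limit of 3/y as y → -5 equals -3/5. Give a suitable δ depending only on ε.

Suppose ε > 0. We seek δ > 0 such that 0 < |y + 5| < δ implies |3/y + 3/5| < ε.
|3/y + 3/5| = 3·|-5 − y|/(5·|y|) = 3|y + 5|/(5|y|).
Restrict δ ≤ 5/2. Then |y + 5| < 5/2 gives |y| > 5/2, so 5|y| > 25/2.
Then |3/y + 3/5| < 3|y + 5|/(25/2), which is < ε when |y + 5| < (25/6)ε.
Take δ = min(5/2, (25/6)ε). Then 0 < |y + 5| < δ gives both |y + 5| < 5/2 and |y + 5| < (25/6)ε, so |3/y + 3/5| < ε.

δ = min(5/2, (25/6)ε)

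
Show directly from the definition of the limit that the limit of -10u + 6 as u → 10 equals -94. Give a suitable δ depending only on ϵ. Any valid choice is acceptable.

δ = ϵ/10

Suppose ϵ > 0. We need δ > 0 so that 0 < |u − 10| < δ implies |(-10u + 6) + 94| < ϵ.
Since (-10u + 6) + 94 = -10(u − 10), we have |(-10u + 6) + 94| = 10|u − 10|.
Thus it suffices that |u − 10| < ϵ/10.
Choosing δ = ϵ/10 gives |(-10u + 6) + 94| = 10|u − 10| < ϵ whenever |u − 10| < δ.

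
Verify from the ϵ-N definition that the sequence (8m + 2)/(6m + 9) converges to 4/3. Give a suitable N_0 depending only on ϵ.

N_0 = (5/3)/ϵ

Let ϵ > 0 be given. For m ≥ 1, |(8m + 2)/(6m + 9) − (4/3)| = |-60|/(6(6m + 9)) = 60/(6(6m + 9)).
Since 6m + 9 ≥ 6m for m ≥ 1, this is ≤ 60/(6·6m) = (5/3)/m.
So |(8m + 2)/(6m + 9) − (4/3)| < ϵ whenever m > (5/3)/ϵ.
Take N_0 = (5/3)/ϵ. If m > N_0 then |(8m + 2)/(6m + 9) − (4/3)| ≤ (5/3)/m < ϵ.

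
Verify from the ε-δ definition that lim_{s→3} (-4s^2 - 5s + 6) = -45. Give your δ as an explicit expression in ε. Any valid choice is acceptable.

Let ε > 0. We want δ > 0 such that 0 < |s − 3| < δ implies |(-4s^2 - 5s + 6) + 45| < ε.
(-4s^2 - 5s + 6) + 45 = -4s^2 - 5s + 51 = (s − 3)(-4s - 17).
So |(-4s^2 - 5s + 6) + 45| = |s − 3|·|-4s - 17|.
Require δ ≤ 1. Then |s − 3| < 1 gives |s| < 4, and by the triangle inequality |-4s - 17| ≤ 4·4 + 17 = 33.
Hence |(-4s^2 - 5s + 6) + 45| ≤ 33|s − 3| < ε provided |s − 3| < ε/33.
Choosing δ = min(1, ε/33) ensures both conditions, hence |(-4s^2 - 5s + 6) + 45| < ε.

δ = min(1, ε/33)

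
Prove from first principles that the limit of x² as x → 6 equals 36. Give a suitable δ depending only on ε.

δ = min(1, ε/13)

Let ε > 0. We seek δ > 0 with 0 < |x − 6| < δ ⇒ |x² − 36| < ε.
Factor: x² − 36 = (x − 6)(x + 6), so |x² − 36| = |x − 6|·|x + 6|.
Impose δ ≤ 1 so that |x| < 7; then |x + 6| ≤ 13.
Hence |x² − 36| ≤ 13|x − 6|, which is < ε once |x − 6| < ε/13.
Take δ = min(1, ε/13). If 0 < |x − 6| < δ then both bounds hold and |x² − 36| ≤ 13|x − 6| < 13·(ε/13) = ε.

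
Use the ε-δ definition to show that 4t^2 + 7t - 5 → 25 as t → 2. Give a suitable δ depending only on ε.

Suppose ε > 0. We want δ > 0 such that 0 < |t − 2| < δ implies |(4t^2 + 7t - 5) − 25| < ε.
(4t^2 + 7t - 5) − 25 = 4t^2 + 7t - 30 = (t − 2)(4t + 15).
So |(4t^2 + 7t - 5) − 25| = |t − 2|·|4t + 15|.
Require δ ≤ 1. Then |t − 2| < 1 gives |t| < 3, and by the triangle inequality |4t + 15| ≤ 4·3 + 15 = 27.
Hence |(4t^2 + 7t - 5) − 25| ≤ 27|t − 2| < ε provided |t − 2| < ε/27.
Take δ = min(1, ε/27). Then 0 < |t − 2| < δ gives both |t − 2| < 1 and |t − 2| < ε/27, so |(4t^2 + 7t - 5) − 25| < ε.

δ = min(1, ε/27)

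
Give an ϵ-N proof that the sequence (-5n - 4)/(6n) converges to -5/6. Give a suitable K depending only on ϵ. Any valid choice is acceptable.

Suppose ϵ > 0. For n ≥ 1, |(-5n - 4)/(6n) + 5/6| = |-24|/(6(6n)) = 24/(6(6n)).
Since 6n ≥ 6n for n ≥ 1, this is ≤ 24/(6·6n) = (2/3)/n.
So |(-5n - 4)/(6n) + 5/6| < ϵ whenever n > (2/3)/ϵ.
Take K = (2/3)/ϵ. If n > K then |(-5n - 4)/(6n) + 5/6| ≤ (2/3)/n < ϵ.

K = (2/3)/ϵ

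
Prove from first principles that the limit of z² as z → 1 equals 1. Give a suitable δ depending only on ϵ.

Suppose ϵ > 0. We seek δ > 0 with 0 < |z − 1| < δ ⇒ |z² − 1| < ϵ.
Factor: z² − 1 = (z − 1)(z + 1), so |z² − 1| = |z − 1|·|z + 1|.
Restrict δ ≤ 1. Then |z − 1| < 1 gives |z| < 2, so by the triangle inequality |z + 1| ≤ 2 + 1 = 3.
Hence |z² − 1| ≤ 3|z − 1|, which is < ϵ once |z − 1| < ϵ/3.
Take δ = min(1, ϵ/3). If 0 < |z − 1| < δ then both bounds hold and |z² − 1| ≤ 3|z − 1| < 3·(ϵ/3) = ϵ.

δ = min(1, ϵ/3)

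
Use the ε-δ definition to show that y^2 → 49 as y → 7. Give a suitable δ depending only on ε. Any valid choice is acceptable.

δ = min(1, ε/15)

Let ε > 0 be given. We seek δ > 0 with 0 < |y − 7| < δ ⇒ |y^2 − 49| < ε.
Factor: y^2 − 49 = (y − 7)(y + 7), so |y^2 − 49| = |y − 7|·|y + 7|.
Restrict δ ≤ 1. Then |y − 7| < 1 gives |y| < 8, so by the triangle inequality |y + 7| ≤ 8 + 7 = 15.
Hence |y^2 − 49| ≤ 15|y − 7|, which is < ε once |y − 7| < ε/15.
Take δ = min(1, ε/15). If 0 < |y − 7| < δ then both bounds hold and |y^2 − 49| ≤ 15|y − 7| < 15·(ε/15) = ε.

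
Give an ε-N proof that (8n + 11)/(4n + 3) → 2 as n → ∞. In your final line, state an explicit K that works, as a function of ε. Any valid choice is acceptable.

Let ε > 0 be given. For n ≥ 1, |(8n + 11)/(4n + 3) − 2| = |20|/(4(4n + 3)) = 20/(4(4n + 3)).
Since 4n + 3 ≥ 4n for n ≥ 1, this is ≤ 20/(4·4n) = (5/4)/n.
So |(8n + 11)/(4n + 3) − 2| < ε whenever n > (5/4)/ε.
Take K = (5/4)/ε. If n > K then |(8n + 11)/(4n + 3) − 2| ≤ (5/4)/n < ε.

K = (5/4)/ε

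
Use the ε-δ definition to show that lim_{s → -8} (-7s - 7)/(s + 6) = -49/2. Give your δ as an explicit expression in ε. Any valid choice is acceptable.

Let ε > 0. We want δ > 0 with 0 < |s + 8| < δ ⇒ |(-7s - 7)/(s + 6) + 49/2| < ε.
Combining over a common denominator, (-7s - 7)/(s + 6) + 49/2 = [(-7s - 7)·(-2) − 49·(s + 6)] / [(-2)·(s + 6)] = -35(s + 8) / ((-2)(s + 6)).
So |(-7s - 7)/(s + 6) + 49/2| = 35|s + 8| / (2·|s + 6|).
Require δ ≤ 1, so |s + 6| ≥ |-2| − |s + 8| > 2 − 1 = 1.
Hence |(-7s - 7)/(s + 6) + 49/2| < 35|s + 8|/(2·1) = (35/2)|s + 8|, which is < ε once |s + 8| < (2/35)ε.
Take δ = min(1, (2/35)ε). Then 0 < |s + 8| < δ forces both bounds, so |(-7s - 7)/(s + 6) + 49/2| < ε.

δ = min(1, (2/35)ε)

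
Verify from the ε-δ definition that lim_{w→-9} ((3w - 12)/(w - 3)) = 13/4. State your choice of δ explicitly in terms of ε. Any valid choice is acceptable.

δ = min(6, 24ε)

Let ε > 0 be given. We want δ > 0 with 0 < |w + 9| < δ ⇒ |(3w - 12)/(w - 3) − (13/4)| < ε.
Combining over a common denominator, (3w - 12)/(w - 3) − (13/4) = [(3w - 12)·(-12) − (-39)·(w - 3)] / [(-12)·(w - 3)] = 3(w + 9) / ((-12)(w - 3)).
So |(3w - 12)/(w - 3) − (13/4)| = 3|w + 9| / (12·|w − 3|).
Restrict δ ≤ 6. Then |w + 9| < 6 gives |w − 3| = |(w + 9) + (-12)| ≥ 12 − 6 = 6.
Hence |(3w - 12)/(w - 3) − (13/4)| < 3|w + 9|/(12·6) = (1/24)|w + 9|, which is < ε once |w + 9| < 24ε.
Take δ = min(6, 24ε). Then 0 < |w + 9| < δ forces both bounds, so |(3w - 12)/(w - 3) − (13/4)| < ε.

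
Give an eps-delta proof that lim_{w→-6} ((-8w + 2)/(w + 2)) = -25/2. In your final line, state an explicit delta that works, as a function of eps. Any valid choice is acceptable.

delta = min(2, (4/9)eps)

Fix eps > 0. We want delta > 0 with 0 < |w + 6| < delta ⇒ |(-8w + 2)/(w + 2) + 25/2| < eps.
Combining over a common denominator, (-8w + 2)/(w + 2) + 25/2 = [(-8w + 2)·(-4) − 50·(w + 2)] / [(-4)·(w + 2)] = -18(w + 6) / ((-4)(w + 2)).
So |(-8w + 2)/(w + 2) + 25/2| = 18|w + 6| / (4·|w + 2|).
Restrict delta ≤ 2. Then |w + 6| < 2 gives |w + 2| = |(w + 6) + (-4)| ≥ 4 − 2 = 2.
Hence |(-8w + 2)/(w + 2) + 25/2| < 18|w + 6|/(4·2) = (9/4)|w + 6|, which is < eps once |w + 6| < (4/9)eps.
Take delta = min(2, (4/9)eps). Then 0 < |w + 6| < delta forces both bounds, so |(-8w + 2)/(w + 2) + 25/2| < eps.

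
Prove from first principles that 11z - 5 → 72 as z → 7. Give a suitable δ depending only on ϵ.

Let ϵ > 0. We need δ > 0 so that 0 < |z − 7| < δ implies |(11z - 5) − 72| < ϵ.
|(11z - 5) − 72| = |11z - 77| = 11|z − 7|.
Thus it suffices that |z − 7| < ϵ/11.
Take δ = ϵ/11. If 0 < |z − 7| < δ then |(11z - 5) − 72| = 11|z − 7| < 11·(ϵ/11) = ϵ.

δ = ϵ/11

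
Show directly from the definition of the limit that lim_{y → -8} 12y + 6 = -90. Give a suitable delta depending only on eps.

delta = eps/12

Let eps > 0. We need delta > 0 so that 0 < |y + 8| < delta implies |(12y + 6) + 90| < eps.
|(12y + 6) + 90| = |12y + 96| = 12|y + 8|.
Thus it suffices that |y + 8| < eps/12.
Take delta = eps/12. If 0 < |y + 8| < delta then |(12y + 6) + 90| = 12|y + 8| < 12·(eps/12) = eps.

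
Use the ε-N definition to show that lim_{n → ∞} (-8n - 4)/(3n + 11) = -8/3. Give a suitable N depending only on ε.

Let ε > 0 be given. For n ≥ 1, |(-8n - 4)/(3n + 11) + 8/3| = |76|/(3(3n + 11)) = 76/(3(3n + 11)).
Since 3n + 11 ≥ 3n for n ≥ 1, this is ≤ 76/(3·3n) = (76/9)/n.
So |(-8n - 4)/(3n + 11) + 8/3| < ε whenever n > (76/9)/ε.
Take N = (76/9)/ε. If n > N then |(-8n - 4)/(3n + 11) + 8/3| ≤ (76/9)/n < ε.

N = (76/9)/ε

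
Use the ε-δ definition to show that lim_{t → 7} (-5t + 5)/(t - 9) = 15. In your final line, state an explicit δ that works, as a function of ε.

δ = min(1, (1/20)ε)

Let ε > 0. We want δ > 0 with 0 < |t − 7| < δ ⇒ |(-5t + 5)/(t - 9) − 15| < ε.
Combining over a common denominator, (-5t + 5)/(t - 9) − 15 = [(-5t + 5)·(-2) − (-30)·(t - 9)] / [(-2)·(t - 9)] = 40(t − 7) / ((-2)(t - 9)).
So |(-5t + 5)/(t - 9) − 15| = 40|t − 7| / (2·|t − 9|).
Restrict δ ≤ 1. Then |t − 7| < 1 gives |t − 9| = |(t − 7) + (-2)| ≥ 2 − 1 = 1.
Hence |(-5t + 5)/(t - 9) − 15| < 40|t − 7|/(2·1) = 20|t − 7|, which is < ε once |t − 7| < (1/20)ε.
Take δ = min(1, (1/20)ε). Then 0 < |t − 7| < δ forces both bounds, so |(-5t + 5)/(t - 9) − 15| < ε.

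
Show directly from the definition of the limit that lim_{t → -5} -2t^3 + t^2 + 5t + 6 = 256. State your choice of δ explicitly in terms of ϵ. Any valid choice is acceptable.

Suppose ϵ > 0. We want δ > 0 such that 0 < |t + 5| < δ implies |(-2t^3 + t^2 + 5t + 6) − 256| < ϵ.
(-2t^3 + t^2 + 5t + 6) − 256 = -2t^3 + t^2 + 5t - 250 = (t + 5)(-2t^2 + 11t - 50).
So |(-2t^3 + t^2 + 5t + 6) − 256| = |t + 5|·|-2t^2 + 11t - 50|.
Require δ ≤ 2. Then |t + 5| < 2 gives |t| < 7, and by the triangle inequality |-2t^2 + 11t - 50| ≤ 2·7^2 + 11·7 + 50 = 225.
Hence |(-2t^3 + t^2 + 5t + 6) − 256| ≤ 225|t + 5| < ϵ provided |t + 5| < ϵ/225.
Choosing δ = min(2, ϵ/225) ensures both conditions, hence |(-2t^3 + t^2 + 5t + 6) − 256| < ϵ.

δ = min(2, ϵ/225)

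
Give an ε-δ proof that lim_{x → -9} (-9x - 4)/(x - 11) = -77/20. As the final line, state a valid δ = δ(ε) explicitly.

Fix ε > 0. We want δ > 0 with 0 < |x + 9| < δ ⇒ |(-9x - 4)/(x - 11) + 77/20| < ε.
Combining over a common denominator, (-9x - 4)/(x - 11) + 77/20 = [(-9x - 4)·(-20) − 77·(x - 11)] / [(-20)·(x - 11)] = 103(x + 9) / ((-20)(x - 11)).
So |(-9x - 4)/(x - 11) + 77/20| = 103|x + 9| / (20·|x − 11|).
Restrict δ ≤ 10. Then |x + 9| < 10 gives |x − 11| = |(x + 9) + (-20)| ≥ 20 − 10 = 10.
Hence |(-9x - 4)/(x - 11) + 77/20| < 103|x + 9|/(20·10) = (103/200)|x + 9|, which is < ε once |x + 9| < (200/103)ε.
Take δ = min(10, (200/103)ε). Then 0 < |x + 9| < δ forces both bounds, so |(-9x - 4)/(x - 11) + 77/20| < ε.

δ = min(10, (200/103)ε)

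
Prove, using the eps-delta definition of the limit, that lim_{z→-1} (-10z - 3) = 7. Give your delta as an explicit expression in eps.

Let eps > 0 be given. We need delta > 0 so that 0 < |z + 1| < delta implies |(-10z - 3) − 7| < eps.
Since (-10z - 3) − 7 = -10(z + 1), we have |(-10z - 3) − 7| = 10|z + 1|.
So 10|z + 1| < eps exactly when |z + 1| < eps/10.
Take delta = eps/10. If 0 < |z + 1| < delta then |(-10z - 3) − 7| = 10|z + 1| < 10·(eps/10) = eps.

delta = eps/10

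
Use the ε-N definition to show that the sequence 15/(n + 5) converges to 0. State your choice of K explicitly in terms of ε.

Fix ε > 0. For n ≥ 1, |15/(n + 5) − 0| = 15/(n + 5) ≤ 15/n.
We need 15/n < ε, i.e. n > 15/ε.
Take K = 15/ε. If n > K then |15/(n + 5)| ≤ 15/n < ε.

K = 15/ε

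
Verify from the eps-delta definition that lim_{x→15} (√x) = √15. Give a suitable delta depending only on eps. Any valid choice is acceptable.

Let eps > 0 be given. We want delta > 0 such that 0 < |x − 15| < delta implies |√x − √15| < eps.
Rationalise: √x − √15 = (x − 15)/(√x + √15), so |√x − √15| = |x − 15|/(√x + √15).
Restrict delta ≤ 15 so that |x − 15| < 15 forces x > 0, and then √x + √15 > √15.
Hence |√x − √15| < |x − 15|/√15, which is < eps once |x − 15| < √15·eps.
Take delta = min(15, √15·eps). If 0 < |x − 15| < delta then x > 0 and |√x − √15| < |x − 15|/√15 < eps.

delta = min(15, √15·eps)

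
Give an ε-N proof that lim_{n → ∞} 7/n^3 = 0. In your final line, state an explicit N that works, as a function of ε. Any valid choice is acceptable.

Suppose ε > 0. For n ≥ 1, |7/n^3 − 0| = 7/n^3.
7/n^3 < ε ⇔ n^3 > 7/ε ⇔ n > (7/ε)^{1/3}.
Take N = (7/ε)^{1/3}. Then n > N implies 7/n^3 < ε.

N = (7/ε)^{1/3}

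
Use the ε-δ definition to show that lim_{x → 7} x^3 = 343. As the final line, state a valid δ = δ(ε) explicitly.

δ = min(2, ε/193)

Fix ε > 0. We seek δ > 0 with 0 < |x − 7| < δ ⇒ |x^3 − 343| < ε.
Factor: x^3 − 343 = (x − 7)(x^2 + 7x + 49), so |x^3 − 343| = |x − 7|·|x^2 + 7x + 49|.
Restrict δ ≤ 2. Then |x − 7| < 2 gives |x| < 9, so by the triangle inequality |x^2 + 7x + 49| ≤ 9^2 + 7·9 + 49 = 193.
Hence |x^3 − 343| ≤ 193|x − 7|, which is < ε once |x − 7| < ε/193.
Take δ = min(2, ε/193). If 0 < |x − 7| < δ then both bounds hold and |x^3 − 343| ≤ 193|x − 7| < 193·(ε/193) = ε.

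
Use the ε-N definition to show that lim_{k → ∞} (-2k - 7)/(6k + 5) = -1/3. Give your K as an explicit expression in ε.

Let ε > 0 be given. For k ≥ 1, |(-2k - 7)/(6k + 5) + 1/3| = |-32|/(6(6k + 5)) = 32/(6(6k + 5)).
Since 6k + 5 ≥ 6k for k ≥ 1, this is ≤ 32/(6·6k) = (8/9)/k.
So |(-2k - 7)/(6k + 5) + 1/3| < ε whenever k > (8/9)/ε.
Take K = (8/9)/ε. If k > K then |(-2k - 7)/(6k + 5) + 1/3| ≤ (8/9)/k < ε.

K = (8/9)/ε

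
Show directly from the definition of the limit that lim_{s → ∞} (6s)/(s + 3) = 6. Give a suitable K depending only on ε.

Fix ε > 0. We seek K > 0 such that s > K implies |(6s)/(s + 3) − 6| < ε.
(6s)/(s + 3) − 6 = ((6s) − 6(s + 3)) / ((s + 3)) = -18/((s + 3)).
For s > 0 we have s + 3 > s, so |(6s)/(s + 3) − 6| = 18/((s + 3)) < 18/(s) = 18/s.
Thus |(6s)/(s + 3) − 6| < ε whenever s > 18/ε.
Take K = 18/ε. If s > K then |(6s)/(s + 3) − 6| < 18/s < ε.

K = 18/ε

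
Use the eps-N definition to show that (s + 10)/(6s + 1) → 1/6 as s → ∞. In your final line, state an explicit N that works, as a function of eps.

N = (59/36)/eps

Let eps > 0 be given. We seek N > 0 such that s > N implies |(s + 10)/(6s + 1) − (1/6)| < eps.
(s + 10)/(6s + 1) − (1/6) = (6(s + 10) − (6s + 1)) / (6(6s + 1)) = 59/(6(6s + 1)).
For s > 0 we have 6s + 1 > 6s, so |(s + 10)/(6s + 1) − (1/6)| = 59/(6(6s + 1)) < 59/(6·6s) = (59/36)/s.
Thus |(s + 10)/(6s + 1) − (1/6)| < eps whenever s > (59/36)/eps.
Take N = (59/36)/eps. If s > N then |(s + 10)/(6s + 1) − (1/6)| < (59/36)/s < eps.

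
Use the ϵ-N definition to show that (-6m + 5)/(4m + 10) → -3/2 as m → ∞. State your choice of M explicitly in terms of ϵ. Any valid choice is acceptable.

Let ϵ > 0. For m ≥ 1, |(-6m + 5)/(4m + 10) + 3/2| = |80|/(4(4m + 10)) = 80/(4(4m + 10)).
Since 4m + 10 ≥ 4m for m ≥ 1, this is ≤ 80/(4·4m) = 5/m.
So |(-6m + 5)/(4m + 10) + 3/2| < ϵ whenever m > 5/ϵ.
Take M = 5/ϵ. If m > M then |(-6m + 5)/(4m + 10) + 3/2| ≤ 5/m < ϵ.

M = 5/ϵ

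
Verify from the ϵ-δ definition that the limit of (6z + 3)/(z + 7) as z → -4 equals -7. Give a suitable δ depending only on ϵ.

Fix ϵ > 0. We want δ > 0 with 0 < |z + 4| < δ ⇒ |(6z + 3)/(z + 7) + 7| < ϵ.
Combining over a common denominator, (6z + 3)/(z + 7) + 7 = [(6z + 3)·3 − (-21)·(z + 7)] / [3·(z + 7)] = 39(z + 4) / (3(z + 7)).
So |(6z + 3)/(z + 7) + 7| = 39|z + 4| / (3·|z + 7|).
Require δ ≤ 3/2, so |z + 7| ≥ |3| − |z + 4| > 3 − 3/2 = 3/2.
Hence |(6z + 3)/(z + 7) + 7| < 39|z + 4|/(3·(3/2)) = (26/3)|z + 4|, which is < ϵ once |z + 4| < (3/26)ϵ.
Take δ = min(3/2, (3/26)ϵ). Then 0 < |z + 4| < δ forces both bounds, so |(6z + 3)/(z + 7) + 7| < ϵ.

δ = min(3/2, (3/26)ϵ)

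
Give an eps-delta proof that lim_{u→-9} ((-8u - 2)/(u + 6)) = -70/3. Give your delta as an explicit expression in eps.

Fix eps > 0. We want delta > 0 with 0 < |u + 9| < delta ⇒ |(-8u - 2)/(u + 6) + 70/3| < eps.
Combining over a common denominator, (-8u - 2)/(u + 6) + 70/3 = [(-8u - 2)·(-3) − 70·(u + 6)] / [(-3)·(u + 6)] = -46(u + 9) / ((-3)(u + 6)).
So |(-8u - 2)/(u + 6) + 70/3| = 46|u + 9| / (3·|u + 6|).
Restrict delta ≤ 3/2. Then |u + 9| < 3/2 gives |u + 6| = |(u + 9) + (-3)| ≥ 3 − 3/2 = 3/2.
Hence |(-8u - 2)/(u + 6) + 70/3| < 46|u + 9|/(3·(3/2)) = (92/9)|u + 9|, which is < eps once |u + 9| < (9/92)eps.
Take delta = min(3/2, (9/92)eps). Then 0 < |u + 9| < delta forces both bounds, so |(-8u - 2)/(u + 6) + 70/3| < eps.

delta = min(3/2, (9/92)eps)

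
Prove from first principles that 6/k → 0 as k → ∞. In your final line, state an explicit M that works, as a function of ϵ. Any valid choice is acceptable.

M = 6/ϵ

Fix ϵ > 0. For k ≥ 1, |6/k − 0| = 6/(k) ≤ 6/k.
We need 6/k < ϵ, i.e. k > 6/ϵ.
Take M = 6/ϵ. If k > M then |6/k| ≤ 6/k < ϵ.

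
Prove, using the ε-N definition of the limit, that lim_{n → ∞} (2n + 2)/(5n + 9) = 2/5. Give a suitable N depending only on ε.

Let ε > 0 be given. For n ≥ 1, |(2n + 2)/(5n + 9) − (2/5)| = |-8|/(5(5n + 9)) = 8/(5(5n + 9)).
Since 5n + 9 ≥ 5n for n ≥ 1, this is ≤ 8/(5·5n) = (8/25)/n.
So |(2n + 2)/(5n + 9) − (2/5)| < ε whenever n > (8/25)/ε.
Take N = (8/25)/ε. If n > N then |(2n + 2)/(5n + 9) − (2/5)| ≤ (8/25)/n < ε.

N = (8/25)/ε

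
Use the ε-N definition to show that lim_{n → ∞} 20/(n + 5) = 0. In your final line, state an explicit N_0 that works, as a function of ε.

N_0 = 20/ε

Let ε > 0. For n ≥ 1, |20/(n + 5) − 0| = 20/(n + 5) ≤ 20/n.
We need 20/n < ε, i.e. n > 20/ε.
Take N_0 = 20/ε. If n > N_0 then |20/(n + 5)| ≤ 20/n < ε.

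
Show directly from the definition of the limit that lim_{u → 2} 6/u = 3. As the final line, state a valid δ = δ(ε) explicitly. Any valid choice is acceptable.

δ = min(1, (1/3)ε)

Let ε > 0. We seek δ > 0 such that 0 < |u − 2| < δ implies |6/u − 3| < ε.
|6/u − 3| = 6·|2 − u|/(2·|u|) = 6|u − 2|/(2|u|).
Require δ ≤ 1 so that |u| > 2 − 1 = 1, hence 2|u| > 2.
Then |6/u − 3| < 6|u − 2|/2, which is < ε when |u − 2| < (1/3)ε.
Take δ = min(1, (1/3)ε). Then 0 < |u − 2| < δ gives both |u − 2| < 1 and |u − 2| < (1/3)ε, so |6/u − 3| < ε.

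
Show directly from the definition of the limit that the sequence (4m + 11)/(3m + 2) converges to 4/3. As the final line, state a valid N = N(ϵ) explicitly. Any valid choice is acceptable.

N = (25/9)/ϵ

Fix ϵ > 0. For m ≥ 1, |(4m + 11)/(3m + 2) − (4/3)| = |25|/(3(3m + 2)) = 25/(3(3m + 2)).
Since 3m + 2 ≥ 3m for m ≥ 1, this is ≤ 25/(3·3m) = (25/9)/m.
So |(4m + 11)/(3m + 2) − (4/3)| < ϵ whenever m > (25/9)/ϵ.
Take N = (25/9)/ϵ. If m > N then |(4m + 11)/(3m + 2) − (4/3)| ≤ (25/9)/m < ϵ.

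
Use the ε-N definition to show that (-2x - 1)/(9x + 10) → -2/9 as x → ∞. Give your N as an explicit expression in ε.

N = (11/81)/ε

Let ε > 0 be given. We seek N > 0 such that x > N implies |(-2x - 1)/(9x + 10) + 2/9| < ε.
(-2x - 1)/(9x + 10) + 2/9 = (9(-2x - 1) − (-2)(9x + 10)) / (9(9x + 10)) = 11/(9(9x + 10)).
For x > 0 we have 9x + 10 > 9x, so |(-2x - 1)/(9x + 10) + 2/9| = 11/(9(9x + 10)) < 11/(9·9x) = (11/81)/x.
Thus |(-2x - 1)/(9x + 10) + 2/9| < ε whenever x > (11/81)/ε.
Take N = (11/81)/ε. If x > N then |(-2x - 1)/(9x + 10) + 2/9| < (11/81)/x < ε.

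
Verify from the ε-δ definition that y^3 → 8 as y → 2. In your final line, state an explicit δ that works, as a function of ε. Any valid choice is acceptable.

δ = min(1, ε/19)

Let ε > 0. We seek δ > 0 with 0 < |y − 2| < δ ⇒ |y^3 − 8| < ε.
Factor: y^3 − 8 = (y − 2)(y^2 + 2y + 4), so |y^3 − 8| = |y − 2|·|y^2 + 2y + 4|.
Restrict δ ≤ 1. Then |y − 2| < 1 gives |y| < 3, so by the triangle inequality |y^2 + 2y + 4| ≤ 3^2 + 2·3 + 4 = 19.
Hence |y^3 − 8| ≤ 19|y − 2|, which is < ε once |y − 2| < ε/19.
Take δ = min(1, ε/19). If 0 < |y − 2| < δ then both bounds hold and |y^3 − 8| ≤ 19|y − 2| < 19·(ε/19) = ε.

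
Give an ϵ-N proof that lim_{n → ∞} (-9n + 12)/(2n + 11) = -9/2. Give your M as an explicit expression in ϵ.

M = (123/4)/ϵ

Suppose ϵ > 0. For n ≥ 1, |(-9n + 12)/(2n + 11) + 9/2| = |123|/(2(2n + 11)) = 123/(2(2n + 11)).
Since 2n + 11 ≥ 2n for n ≥ 1, this is ≤ 123/(2·2n) = (123/4)/n.
So |(-9n + 12)/(2n + 11) + 9/2| < ϵ whenever n > (123/4)/ϵ.
Take M = (123/4)/ϵ. If n > M then |(-9n + 12)/(2n + 11) + 9/2| ≤ (123/4)/n < ϵ.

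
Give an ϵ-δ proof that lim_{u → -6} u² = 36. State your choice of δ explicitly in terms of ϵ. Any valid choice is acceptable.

Let ϵ > 0 be given. We seek δ > 0 with 0 < |u + 6| < δ ⇒ |u² − 36| < ϵ.
Factor: u² − 36 = (u + 6)(u - 6), so |u² − 36| = |u + 6|·|u - 6|.
Restrict δ ≤ 1. Then |u + 6| < 1 gives |u| < 7, so by the triangle inequality |u - 6| ≤ 7 + 6 = 13.
Hence |u² − 36| ≤ 13|u + 6|, which is < ϵ once |u + 6| < ϵ/13.
Take δ = min(1, ϵ/13). If 0 < |u + 6| < δ then both bounds hold and |u² − 36| ≤ 13|u + 6| < 13·(ϵ/13) = ϵ.

δ = min(1, ϵ/13)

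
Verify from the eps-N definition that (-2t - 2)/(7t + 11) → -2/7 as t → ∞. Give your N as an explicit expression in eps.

N = (8/49)/eps

Suppose eps > 0. We seek N > 0 such that t > N implies |(-2t - 2)/(7t + 11) + 2/7| < eps.
(-2t - 2)/(7t + 11) + 2/7 = (7(-2t - 2) − (-2)(7t + 11)) / (7(7t + 11)) = 8/(7(7t + 11)).
For t > 0 we have 7t + 11 > 7t, so |(-2t - 2)/(7t + 11) + 2/7| = 8/(7(7t + 11)) < 8/(7·7t) = (8/49)/t.
Thus |(-2t - 2)/(7t + 11) + 2/7| < eps whenever t > (8/49)/eps.
Take N = (8/49)/eps. If t > N then |(-2t - 2)/(7t + 11) + 2/7| < (8/49)/t < eps.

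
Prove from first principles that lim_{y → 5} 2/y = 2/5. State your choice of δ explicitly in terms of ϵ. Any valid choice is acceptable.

δ = min(5/2, (25/4)ϵ)

Fix ϵ > 0. We seek δ > 0 such that 0 < |y − 5| < δ implies |2/y − (2/5)| < ϵ.
|2/y − (2/5)| = 2·|5 − y|/(5·|y|) = 2|y − 5|/(5|y|).
Require δ ≤ 5/2 so that |y| > 5 − 5/2 = 5/2, hence 5|y| > 25/2.
Then |2/y − (2/5)| < 2|y − 5|/(25/2), which is < ϵ when |y − 5| < (25/4)ϵ.
Take δ = min(5/2, (25/4)ϵ). Then 0 < |y − 5| < δ gives both |y − 5| < 5/2 and |y − 5| < (25/4)ϵ, so |2/y − (2/5)| < ϵ.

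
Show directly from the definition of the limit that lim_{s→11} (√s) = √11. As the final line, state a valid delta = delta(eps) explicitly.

Suppose eps > 0. We want delta > 0 such that 0 < |s − 11| < delta implies |√s − √11| < eps.
Rationalise: √s − √11 = (s − 11)/(√s + √11), so |√s − √11| = |s − 11|/(√s + √11).
Restrict delta ≤ 11 so that |s − 11| < 11 forces s > 0, and then √s + √11 > √11.
Hence |√s − √11| < |s − 11|/√11, which is < eps once |s − 11| < √11·eps.
Take delta = min(11, √11·eps). If 0 < |s − 11| < delta then s > 0 and |√s − √11| < |s − 11|/√11 < eps.

delta = min(11, √11·eps)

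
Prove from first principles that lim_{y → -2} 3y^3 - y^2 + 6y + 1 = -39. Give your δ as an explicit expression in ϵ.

δ = min(2, ϵ/96)

Fix ϵ > 0. We want δ > 0 such that 0 < |y + 2| < δ implies |(3y^3 - y^2 + 6y + 1) + 39| < ϵ.
(3y^3 - y^2 + 6y + 1) + 39 = 3y^3 - y^2 + 6y + 40 = (y + 2)(3y^2 - 7y + 20).
So |(3y^3 - y^2 + 6y + 1) + 39| = |y + 2|·|3y^2 - 7y + 20|.
Assume first that |y + 2| < 2, so |y| < 4. Then |3y^2 - 7y + 20| ≤ 3·4^2 + 7·4 + 20 = 96.
Hence |(3y^3 - y^2 + 6y + 1) + 39| ≤ 96|y + 2| < ϵ provided |y + 2| < ϵ/96.
Take δ = min(2, ϵ/96). Then 0 < |y + 2| < δ gives both |y + 2| < 2 and |y + 2| < ϵ/96, so |(3y^3 - y^2 + 6y + 1) + 39| < ϵ.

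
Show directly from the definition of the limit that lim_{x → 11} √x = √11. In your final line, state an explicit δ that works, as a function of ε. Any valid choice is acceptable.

δ = min(11, √11·ε)

Suppose ε > 0. We want δ > 0 such that 0 < |x − 11| < δ implies |√x − √11| < ε.
Rationalise: √x − √11 = (x − 11)/(√x + √11), so |√x − √11| = |x − 11|/(√x + √11).
Restrict δ ≤ 11 so that |x − 11| < 11 forces x > 0, and then √x + √11 > √11.
Hence |√x − √11| < |x − 11|/√11, which is < ε once |x − 11| < √11·ε.
Take δ = min(11, √11·ε). If 0 < |x − 11| < δ then x > 0 and |√x − √11| < |x − 11|/√11 < ε.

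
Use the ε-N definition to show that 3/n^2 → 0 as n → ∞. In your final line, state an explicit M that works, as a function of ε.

Let ε > 0. For n ≥ 1, |3/n^2 − 0| = 3/n^2.
3/n^2 < ε ⇔ n^2 > 3/ε ⇔ n > (3/ε)^{1/2}.
Take M = (3/ε)^{1/2}. Then n > M implies 3/n^2 < ε.

M = (3/ε)^{1/2}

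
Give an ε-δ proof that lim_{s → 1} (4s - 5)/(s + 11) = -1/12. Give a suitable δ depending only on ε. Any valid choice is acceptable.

δ = min(6, (72/49)ε)

Let ε > 0 be given. We want δ > 0 with 0 < |s − 1| < δ ⇒ |(4s - 5)/(s + 11) + 1/12| < ε.
Combining over a common denominator, (4s - 5)/(s + 11) + 1/12 = [(4s - 5)·12 − (-1)·(s + 11)] / [12·(s + 11)] = 49(s − 1) / (12(s + 11)).
So |(4s - 5)/(s + 11) + 1/12| = 49|s − 1| / (12·|s + 11|).
Restrict δ ≤ 6. Then |s − 1| < 6 gives |s + 11| = |(s − 1) + 12| ≥ 12 − 6 = 6.
Hence |(4s - 5)/(s + 11) + 1/12| < 49|s − 1|/(12·6) = (49/72)|s − 1|, which is < ε once |s − 1| < (72/49)ε.
Take δ = min(6, (72/49)ε). Then 0 < |s − 1| < δ forces both bounds, so |(4s - 5)/(s + 11) + 1/12| < ε.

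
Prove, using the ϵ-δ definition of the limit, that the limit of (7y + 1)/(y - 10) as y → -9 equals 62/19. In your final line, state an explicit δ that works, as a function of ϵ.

Suppose ϵ > 0. We want δ > 0 with 0 < |y + 9| < δ ⇒ |(7y + 1)/(y - 10) − (62/19)| < ϵ.
Combining over a common denominator, (7y + 1)/(y - 10) − (62/19) = [(7y + 1)·(-19) − (-62)·(y - 10)] / [(-19)·(y - 10)] = -71(y + 9) / ((-19)(y - 10)).
So |(7y + 1)/(y - 10) − (62/19)| = 71|y + 9| / (19·|y − 10|).
Restrict δ ≤ 19/2. Then |y + 9| < 19/2 gives |y − 10| = |(y + 9) + (-19)| ≥ 19 − 19/2 = 19/2.
Hence |(7y + 1)/(y - 10) − (62/19)| < 71|y + 9|/(19·(19/2)) = (142/361)|y + 9|, which is < ϵ once |y + 9| < (361/142)ϵ.
Take δ = min(19/2, (361/142)ϵ). Then 0 < |y + 9| < δ forces both bounds, so |(7y + 1)/(y - 10) − (62/19)| < ϵ.

δ = min(19/2, (361/142)ϵ)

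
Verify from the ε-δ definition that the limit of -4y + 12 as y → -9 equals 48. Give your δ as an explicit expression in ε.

δ = ε/4

Let ε > 0. We need δ > 0 so that 0 < |y + 9| < δ implies |(-4y + 12) − 48| < ε.
|(-4y + 12) − 48| = |-4y - 36| = 4|y + 9|.
So 4|y + 9| < ε exactly when |y + 9| < ε/4.
Take δ = ε/4. If 0 < |y + 9| < δ then |(-4y + 12) − 48| = 4|y + 9| < 4·(ε/4) = ε.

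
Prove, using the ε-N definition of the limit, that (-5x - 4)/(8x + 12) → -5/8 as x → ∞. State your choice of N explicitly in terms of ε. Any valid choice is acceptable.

N = (7/16)/ε

Fix ε > 0. We seek N > 0 such that x > N implies |(-5x - 4)/(8x + 12) + 5/8| < ε.
(-5x - 4)/(8x + 12) + 5/8 = (8(-5x - 4) − (-5)(8x + 12)) / (8(8x + 12)) = 28/(8(8x + 12)).
For x > 0 we have 8x + 12 > 8x, so |(-5x - 4)/(8x + 12) + 5/8| = 28/(8(8x + 12)) < 28/(8·8x) = (7/16)/x.
Thus |(-5x - 4)/(8x + 12) + 5/8| < ε whenever x > (7/16)/ε.
Take N = (7/16)/ε. If x > N then |(-5x - 4)/(8x + 12) + 5/8| < (7/16)/x < ε.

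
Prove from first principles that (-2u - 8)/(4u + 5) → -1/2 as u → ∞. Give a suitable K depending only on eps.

Suppose eps > 0. We seek K > 0 such that u > K implies |(-2u - 8)/(4u + 5) + 1/2| < eps.
(-2u - 8)/(4u + 5) + 1/2 = (4(-2u - 8) − (-2)(4u + 5)) / (4(4u + 5)) = -22/(4(4u + 5)).
For u > 0 we have 4u + 5 > 4u, so |(-2u - 8)/(4u + 5) + 1/2| = 22/(4(4u + 5)) < 22/(4·4u) = (11/8)/u.
Thus |(-2u - 8)/(4u + 5) + 1/2| < eps whenever u > (11/8)/eps.
Take K = (11/8)/eps. If u > K then |(-2u - 8)/(4u + 5) + 1/2| < (11/8)/u < eps.

K = (11/8)/eps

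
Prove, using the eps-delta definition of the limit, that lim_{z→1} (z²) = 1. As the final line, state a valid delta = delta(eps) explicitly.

delta = min(1, eps/3)

Let eps > 0. We seek delta > 0 with 0 < |z − 1| < delta ⇒ |z² − 1| < eps.
Factor: z² − 1 = (z − 1)(z + 1), so |z² − 1| = |z − 1|·|z + 1|.
Restrict delta ≤ 1. Then |z − 1| < 1 gives |z| < 2, so by the triangle inequality |z + 1| ≤ 2 + 1 = 3.
Hence |z² − 1| ≤ 3|z − 1|, which is < eps once |z − 1| < eps/3.
Take delta = min(1, eps/3). If 0 < |z − 1| < delta then both bounds hold and |z² − 1| ≤ 3|z − 1| < 3·(eps/3) = eps.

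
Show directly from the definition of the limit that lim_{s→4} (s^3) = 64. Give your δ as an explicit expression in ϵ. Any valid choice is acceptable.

δ = min(1, ϵ/61)

Suppose ϵ > 0. We seek δ > 0 with 0 < |s − 4| < δ ⇒ |s^3 − 64| < ϵ.
Factor: s^3 − 64 = (s − 4)(s^2 + 4s + 16), so |s^3 − 64| = |s − 4|·|s^2 + 4s + 16|.
Restrict δ ≤ 1. Then |s − 4| < 1 gives |s| < 5, so by the triangle inequality |s^2 + 4s + 16| ≤ 5^2 + 4·5 + 16 = 61.
Hence |s^3 − 64| ≤ 61|s − 4|, which is < ϵ once |s − 4| < ϵ/61.
Take δ = min(1, ϵ/61). If 0 < |s − 4| < δ then both bounds hold and |s^3 − 64| ≤ 61|s − 4| < 61·(ϵ/61) = ϵ.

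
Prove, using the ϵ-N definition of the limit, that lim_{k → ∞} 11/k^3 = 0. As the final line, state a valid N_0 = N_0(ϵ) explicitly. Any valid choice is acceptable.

N_0 = (11/ϵ)^{1/3}

Fix ϵ > 0. For k ≥ 1, |11/k^3 − 0| = 11/k^3.
11/k^3 < ϵ ⇔ k^3 > 11/ϵ ⇔ k > (11/ϵ)^{1/3}.
Take N_0 = (11/ϵ)^{1/3}. Then k > N_0 implies 11/k^3 < ϵ.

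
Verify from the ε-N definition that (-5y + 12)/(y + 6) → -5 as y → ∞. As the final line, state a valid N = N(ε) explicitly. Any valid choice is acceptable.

Let ε > 0 be given. We seek N > 0 such that y > N implies |(-5y + 12)/(y + 6) + 5| < ε.
(-5y + 12)/(y + 6) + 5 = ((-5y + 12) − (-5)(y + 6)) / ((y + 6)) = 42/((y + 6)).
For y > 0 we have y + 6 > y, so |(-5y + 12)/(y + 6) + 5| = 42/((y + 6)) < 42/(y) = 42/y.
Thus |(-5y + 12)/(y + 6) + 5| < ε whenever y > 42/ε.
Take N = 42/ε. If y > N then |(-5y + 12)/(y + 6) + 5| < 42/y < ε.

N = 42/ε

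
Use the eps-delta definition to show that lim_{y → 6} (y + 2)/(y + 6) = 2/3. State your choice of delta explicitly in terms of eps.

delta = min(6, 18eps)

Let eps > 0 be given. We want delta > 0 with 0 < |y − 6| < delta ⇒ |(y + 2)/(y + 6) − (2/3)| < eps.
Combining over a common denominator, (y + 2)/(y + 6) − (2/3) = [(y + 2)·12 − 8·(y + 6)] / [12·(y + 6)] = 4(y − 6) / (12(y + 6)).
So |(y + 2)/(y + 6) − (2/3)| = 4|y − 6| / (12·|y + 6|).
Require delta ≤ 6, so |y + 6| ≥ |12| − |y − 6| > 12 − 6 = 6.
Hence |(y + 2)/(y + 6) − (2/3)| < 4|y − 6|/(12·6) = (1/18)|y − 6|, which is < eps once |y − 6| < 18eps.
Take delta = min(6, 18eps). Then 0 < |y − 6| < delta forces both bounds, so |(y + 2)/(y + 6) − (2/3)| < eps.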